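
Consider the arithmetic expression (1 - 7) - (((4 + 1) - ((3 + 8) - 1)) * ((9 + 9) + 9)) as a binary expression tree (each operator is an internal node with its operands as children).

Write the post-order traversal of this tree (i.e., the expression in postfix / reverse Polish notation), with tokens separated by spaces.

1 7 - 4 1 + 3 8 + 1 - - 9 9 + 9 + * -

Post-order on an expression tree gives postfix notation: for each operator, emit left operand, right operand, then the operator.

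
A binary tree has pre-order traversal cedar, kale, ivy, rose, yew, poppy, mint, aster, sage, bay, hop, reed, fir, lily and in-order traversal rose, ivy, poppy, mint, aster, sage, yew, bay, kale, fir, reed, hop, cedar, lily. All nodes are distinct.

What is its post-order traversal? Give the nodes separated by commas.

rose, sage, aster, mint, poppy, bay, yew, ivy, fir, reed, hop, kale, lily, cedar

The first element of pre-order is the root; it splits in-order into left and right subtrees.
Root cedar: left subtree has 12 nodes {rose, ivy, poppy, mint, aster, sage, yew, bay, kale, fir, reed, hop}, right has 1 {lily}.
  Root kale: left subtree has 8 nodes {rose, ivy, poppy, mint, aster, sage, yew, bay}, right has 3 {fir, reed, hop}.
    Root ivy: left subtree has 1 node {rose}, right has 6 {poppy, mint, aster, sage, yew, bay}.
      Root yew: left subtree has 4 nodes {poppy, mint, aster, sage}, right has 1 {bay}.
        Root poppy: left subtree has 0 nodes { }, right has 3 {mint, aster, sage}.
          Root mint: left subtree has 0 nodes { }, right has 2 {aster, sage}.
            Root aster: left subtree has 0 nodes { }, right has 1 {sage}.
    Root hop: left subtree has 2 nodes {fir, reed}, right has 0 { }.
      Root reed: left subtree has 1 node {fir}, right has 0 { }.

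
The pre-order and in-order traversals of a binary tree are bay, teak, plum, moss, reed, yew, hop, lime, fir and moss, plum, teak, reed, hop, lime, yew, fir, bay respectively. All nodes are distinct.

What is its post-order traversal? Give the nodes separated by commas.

The first element of pre-order is the root; it splits in-order into left and right subtrees.
Root bay: left subtree has 8 nodes {moss, plum, teak, reed, hop, lime, yew, fir}, right has 0 { }.
  Root teak: left subtree has 2 nodes {moss, plum}, right has 5 {reed, hop, lime, yew, fir}.
    Root plum: left subtree has 1 node {moss}, right has 0 { }.
    Root reed: left subtree has 0 nodes { }, right has 4 {hop, lime, yew, fir}.
      Root yew: left subtree has 2 nodes {hop, lime}, right has 1 {fir}.
        Root hop: left subtree has 0 nodes { }, right has 1 {lime}.

moss, plum, lime, hop, fir, yew, reed, teak, bay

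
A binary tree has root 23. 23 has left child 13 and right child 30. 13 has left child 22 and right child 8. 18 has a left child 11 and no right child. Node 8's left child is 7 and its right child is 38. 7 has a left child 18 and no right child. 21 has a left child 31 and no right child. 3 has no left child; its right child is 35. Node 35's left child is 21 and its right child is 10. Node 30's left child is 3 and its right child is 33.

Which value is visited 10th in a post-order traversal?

10

Post-order visits the left subtree, then the right subtree, then the node.
At 23: go left to 13.
  At 13: go left to 22.
    22 is a leaf — visit 22.
  At 13: go right to 8.
    At 8: go left to 7.
      At 7: go left to 18.
        At 18: go left to 11.
          11 is a leaf — visit 11.
        At 18: no right child.
        Visit 18.
      At 7: no right child.
      Visit 7.
    At 8: go right to 38.
      38 is a leaf — visit 38.
    Visit 8.
  Visit 13.
At 23: go right to 30.
  At 30: go left to 3.
    At 3: no left child.
    At 3: go right to 35.
      At 35: go left to 21.
        At 21: go left to 31.
          31 is a leaf — visit 31.
        At 21: no right child.
        Visit 21.
      At 35: go right to 10.
        10 is a leaf — visit 10.
      Visit 35.
    Visit 3.
  At 30: go right to 33.
    33 is a leaf — visit 33.
  Visit 30.
Visit 23.
Full post-order sequence: 22, 11, 18, 7, 38, 8, 13, 31, 21, 10, 35, 3, 33, 30, 23.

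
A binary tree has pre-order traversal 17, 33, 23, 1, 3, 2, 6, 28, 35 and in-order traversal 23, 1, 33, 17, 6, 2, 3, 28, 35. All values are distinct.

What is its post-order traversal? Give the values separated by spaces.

The first element of pre-order is the root; it splits in-order into left and right subtrees.
Root 17: left subtree has 3 nodes {23, 1, 33}, right has 5 {6, 2, 3, 28, 35}.
  Root 33: left subtree has 2 nodes {23, 1}, right has 0 { }.
    Root 23: left subtree has 0 nodes { }, right has 1 {1}.
  Root 3: left subtree has 2 nodes {6, 2}, right has 2 {28, 35}.
    Root 2: left subtree has 1 node {6}, right has 0 { }.
    Root 28: left subtree has 0 nodes { }, right has 1 {35}.

1 23 33 6 2 35 28 3 17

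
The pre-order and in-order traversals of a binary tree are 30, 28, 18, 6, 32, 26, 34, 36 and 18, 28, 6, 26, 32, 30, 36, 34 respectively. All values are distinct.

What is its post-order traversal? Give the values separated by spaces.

18 26 32 6 28 36 34 30

The first element of pre-order is the root; it splits in-order into left and right subtrees.
Root 30: left subtree has 5 nodes {18, 28, 6, 26, 32}, right has 2 {36, 34}.
  Root 28: left subtree has 1 node {18}, right has 3 {6, 26, 32}.
    Root 6: left subtree has 0 nodes { }, right has 2 {26, 32}.
      Root 32: left subtree has 1 node {26}, right has 0 { }.
  Root 34: left subtree has 1 node {36}, right has 0 { }.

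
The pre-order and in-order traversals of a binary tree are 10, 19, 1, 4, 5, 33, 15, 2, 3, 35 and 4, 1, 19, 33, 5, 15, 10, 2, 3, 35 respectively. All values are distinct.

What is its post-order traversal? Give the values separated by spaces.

The first element of pre-order is the root; it splits in-order into left and right subtrees.
Root 10: left subtree has 6 nodes {4, 1, 19, 33, 5, 15}, right has 3 {2, 3, 35}.
  Root 19: left subtree has 2 nodes {4, 1}, right has 3 {33, 5, 15}.
    Root 1: left subtree has 1 node {4}, right has 0 { }.
    Root 5: left subtree has 1 node {33}, right has 1 {15}.
  Root 2: left subtree has 0 nodes { }, right has 2 {3, 35}.
    Root 3: left subtree has 0 nodes { }, right has 1 {35}.

4 1 33 15 5 19 35 3 2 10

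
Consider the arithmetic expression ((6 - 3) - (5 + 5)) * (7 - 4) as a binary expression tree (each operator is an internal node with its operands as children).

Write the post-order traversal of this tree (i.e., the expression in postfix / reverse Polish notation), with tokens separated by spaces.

6 3 - 5 5 + - 7 4 - *

Post-order on an expression tree gives postfix notation: for each operator, emit left operand, right operand, then the operator.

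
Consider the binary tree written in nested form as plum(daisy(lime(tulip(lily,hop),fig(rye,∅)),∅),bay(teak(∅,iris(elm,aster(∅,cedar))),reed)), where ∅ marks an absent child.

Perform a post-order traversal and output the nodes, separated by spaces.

Post-order visits the left subtree, then the right subtree, then the node.
At plum: go left to daisy.
  At daisy: go left to lime.
    At lime: go left to tulip.
      At tulip: go left to lily.
        lily is a leaf — visit lily.
      At tulip: go right to hop.
        hop is a leaf — visit hop.
      Visit tulip.
    At lime: go right to fig.
      At fig: go left to rye.
        rye is a leaf — visit rye.
      At fig: no right child.
      Visit fig.
    Visit lime.
  At daisy: no right child.
  Visit daisy.
At plum: go right to bay.
  At bay: go left to teak.
    At teak: no left child.
    At teak: go right to iris.
      At iris: go left to elm.
        elm is a leaf — visit elm.
      At iris: go right to aster.
        At aster: no left child.
        At aster: go right to cedar.
          cedar is a leaf — visit cedar.
        Visit aster.
      Visit iris.
    Visit teak.
  At bay: go right to reed.
    reed is a leaf — visit reed.
  Visit bay.
Visit plum.

lily hop tulip rye fig lime daisy elm cedar aster iris teak reed bay plum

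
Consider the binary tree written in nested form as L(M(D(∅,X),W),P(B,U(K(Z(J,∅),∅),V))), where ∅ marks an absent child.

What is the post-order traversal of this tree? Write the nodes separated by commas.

X, D, W, M, B, J, Z, K, V, U, P, L

Post-order visits the left subtree, then the right subtree, then the node.
At L: go left to M.
  At M: go left to D.
    At D: no left child.
    At D: go right to X.
      X is a leaf — visit X.
    Visit D.
  At M: go right to W.
    W is a leaf — visit W.
  Visit M.
At L: go right to P.
  At P: go left to B.
    B is a leaf — visit B.
  At P: go right to U.
    At U: go left to K.
      At K: go left to Z.
        At Z: go left to J.
          J is a leaf — visit J.
        At Z: no right child.
        Visit Z.
      At K: no right child.
      Visit K.
    At U: go right to V.
      V is a leaf — visit V.
    Visit U.
  Visit P.
Visit L.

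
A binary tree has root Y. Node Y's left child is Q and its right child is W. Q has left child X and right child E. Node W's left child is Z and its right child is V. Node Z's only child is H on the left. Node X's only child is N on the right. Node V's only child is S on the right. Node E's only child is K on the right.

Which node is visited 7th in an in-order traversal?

H

In-order visits the left subtree, then the node, then the right subtree.
At Y: go left to Q.
  At Q: go left to X.
    At X: no left child.
    Visit X.
    At X: go right to N.
      N is a leaf — visit N.
  Visit Q.
  At Q: go right to E.
    At E: no left child.
    Visit E.
    At E: go right to K.
      K is a leaf — visit K.
Visit Y.
At Y: go right to W.
  At W: go left to Z.
    At Z: go left to H.
      H is a leaf — visit H.
    Visit Z.
    At Z: no right child.
  Visit W.
  At W: go right to V.
    At V: no left child.
    Visit V.
    At V: go right to S.
      S is a leaf — visit S.
Full in-order sequence: X, N, Q, E, K, Y, H, Z, W, V, S.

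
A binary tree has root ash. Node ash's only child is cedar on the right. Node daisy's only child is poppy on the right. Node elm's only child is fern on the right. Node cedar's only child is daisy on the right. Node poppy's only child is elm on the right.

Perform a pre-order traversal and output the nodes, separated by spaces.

ash cedar daisy poppy elm fern

Pre-order visits the node, then its left subtree, then its right subtree.
Visit ash.
At ash: no left child.
At ash: go right to cedar.
  Visit cedar.
  At cedar: no left child.
  At cedar: go right to daisy.
    Visit daisy.
    At daisy: no left child.
    At daisy: go right to poppy.
      Visit poppy.
      At poppy: no left child.
      At poppy: go right to elm.
        Visit elm.
        At elm: no left child.
        At elm: go right to fern.
          fern is a leaf — visit fern.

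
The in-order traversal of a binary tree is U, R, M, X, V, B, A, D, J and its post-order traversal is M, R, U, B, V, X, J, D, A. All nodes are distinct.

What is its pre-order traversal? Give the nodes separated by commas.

The last element of post-order is the root; it splits in-order into left and right subtrees.
Root A: left subtree has 6 nodes {U, R, M, X, V, B}, right has 2 {D, J}.
  Root X: left subtree has 3 nodes {U, R, M}, right has 2 {V, B}.
    Root U: left subtree has 0 nodes { }, right has 2 {R, M}.
      Root R: left subtree has 0 nodes { }, right has 1 {M}.
    Root V: left subtree has 0 nodes { }, right has 1 {B}.
  Root D: left subtree has 0 nodes { }, right has 1 {J}.

A, X, U, R, M, V, B, D, J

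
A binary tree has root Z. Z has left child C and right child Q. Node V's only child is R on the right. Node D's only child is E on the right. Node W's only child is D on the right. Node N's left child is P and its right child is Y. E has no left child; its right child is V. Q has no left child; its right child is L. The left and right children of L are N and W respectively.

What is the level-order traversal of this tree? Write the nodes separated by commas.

Z, C, Q, L, N, W, P, Y, D, E, V, R

Level-order visits nodes level by level from the root, left to right within each level.
Level 0: Z
Level 1: C, Q
Level 2: L
Level 3: N, W
Level 4: P, Y, D
Level 5: E
Level 6: V
Level 7: R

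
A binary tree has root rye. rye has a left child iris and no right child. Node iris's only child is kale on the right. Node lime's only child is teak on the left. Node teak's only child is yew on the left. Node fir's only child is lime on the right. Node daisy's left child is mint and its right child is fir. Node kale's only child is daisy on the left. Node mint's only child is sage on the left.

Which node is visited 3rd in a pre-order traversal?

kale

Pre-order visits the node, then its left subtree, then its right subtree.
Visit rye.
At rye: go left to iris.
  Visit iris.
  At iris: no left child.
  At iris: go right to kale.
    Visit kale.
    At kale: go left to daisy.
      Visit daisy.
      At daisy: go left to mint.
        Visit mint.
        At mint: go left to sage.
          sage is a leaf — visit sage.
        At mint: no right child.
      At daisy: go right to fir.
        Visit fir.
        At fir: no left child.
        At fir: go right to lime.
          Visit lime.
          At lime: go left to teak.
            Visit teak.
            At teak: go left to yew.
              yew is a leaf — visit yew.
            At teak: no right child.
          At lime: no right child.
    At kale: no right child.
At rye: no right child.
Full pre-order sequence: rye, iris, kale, daisy, mint, sage, fir, lime, teak, yew.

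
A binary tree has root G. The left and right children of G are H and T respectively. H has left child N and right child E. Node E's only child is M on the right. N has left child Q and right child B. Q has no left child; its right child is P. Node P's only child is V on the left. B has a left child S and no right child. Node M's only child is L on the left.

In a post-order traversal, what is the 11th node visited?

T

Post-order visits the left subtree, then the right subtree, then the node.
At G: go left to H.
  At H: go left to N.
    At N: go left to Q.
      At Q: no left child.
      At Q: go right to P.
        At P: go left to V.
          V is a leaf — visit V.
        At P: no right child.
        Visit P.
      Visit Q.
    At N: go right to B.
      At B: go left to S.
        S is a leaf — visit S.
      At B: no right child.
      Visit B.
    Visit N.
  At H: go right to E.
    At E: no left child.
    At E: go right to M.
      At M: go left to L.
        L is a leaf — visit L.
      At M: no right child.
      Visit M.
    Visit E.
  Visit H.
At G: go right to T.
  T is a leaf — visit T.
Visit G.
Full post-order sequence: V, P, Q, S, B, N, L, M, E, H, T, G.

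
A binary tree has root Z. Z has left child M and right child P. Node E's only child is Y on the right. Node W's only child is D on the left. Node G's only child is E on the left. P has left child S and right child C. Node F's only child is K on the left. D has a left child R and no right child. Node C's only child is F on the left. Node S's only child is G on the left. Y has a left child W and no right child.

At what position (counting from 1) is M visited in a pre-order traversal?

Pre-order visits the node, then its left subtree, then its right subtree.
Visit Z.
At Z: go left to M.
  M is a leaf — visit M.
At Z: go right to P.
  Visit P.
  At P: go left to S.
    Visit S.
    At S: go left to G.
      Visit G.
      At G: go left to E.
        Visit E.
        At E: no left child.
        At E: go right to Y.
          Visit Y.
          At Y: go left to W.
            Visit W.
            At W: go left to D.
              Visit D.
              At D: go left to R.
                R is a leaf — visit R.
              At D: no right child.
            At W: no right child.
          At Y: no right child.
      At G: no right child.
    At S: no right child.
  At P: go right to C.
    Visit C.
    At C: go left to F.
      Visit F.
      At F: go left to K.
        K is a leaf — visit K.
      At F: no right child.
    At C: no right child.
Full pre-order sequence: Z, M, P, S, G, E, Y, W, D, R, C, F, K.

2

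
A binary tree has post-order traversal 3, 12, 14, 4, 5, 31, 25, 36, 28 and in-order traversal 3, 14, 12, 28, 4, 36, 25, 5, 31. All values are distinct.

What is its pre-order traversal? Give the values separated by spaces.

The last element of post-order is the root; it splits in-order into left and right subtrees.
Root 28: left subtree has 3 nodes {3, 14, 12}, right has 5 {4, 36, 25, 5, 31}.
  Root 14: left subtree has 1 node {3}, right has 1 {12}.
  Root 36: left subtree has 1 node {4}, right has 3 {25, 5, 31}.
    Root 25: left subtree has 0 nodes { }, right has 2 {5, 31}.
      Root 31: left subtree has 1 node {5}, right has 0 { }.

28 14 3 12 36 4 25 31 5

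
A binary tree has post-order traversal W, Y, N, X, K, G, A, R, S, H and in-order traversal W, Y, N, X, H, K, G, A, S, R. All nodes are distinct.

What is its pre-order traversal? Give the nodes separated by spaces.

H X N Y W S A G K R

The last element of post-order is the root; it splits in-order into left and right subtrees.
Root H: left subtree has 4 nodes {W, Y, N, X}, right has 5 {K, G, A, S, R}.
  Root X: left subtree has 3 nodes {W, Y, N}, right has 0 { }.
    Root N: left subtree has 2 nodes {W, Y}, right has 0 { }.
      Root Y: left subtree has 1 node {W}, right has 0 { }.
  Root S: left subtree has 3 nodes {K, G, A}, right has 1 {R}.
    Root A: left subtree has 2 nodes {K, G}, right has 0 { }.
      Root G: left subtree has 1 node {K}, right has 0 { }.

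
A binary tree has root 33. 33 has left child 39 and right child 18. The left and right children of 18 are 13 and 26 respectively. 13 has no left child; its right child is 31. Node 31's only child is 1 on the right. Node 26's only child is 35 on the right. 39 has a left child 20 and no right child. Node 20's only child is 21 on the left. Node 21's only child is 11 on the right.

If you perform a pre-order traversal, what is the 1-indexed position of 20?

3

Pre-order visits the node, then its left subtree, then its right subtree.
Visit 33.
At 33: go left to 39.
  Visit 39.
  At 39: go left to 20.
    Visit 20.
    At 20: go left to 21.
      Visit 21.
      At 21: no left child.
      At 21: go right to 11.
        11 is a leaf — visit 11.
    At 20: no right child.
  At 39: no right child.
At 33: go right to 18.
  Visit 18.
  At 18: go left to 13.
    Visit 13.
    At 13: no left child.
    At 13: go right to 31.
      Visit 31.
      At 31: no left child.
      At 31: go right to 1.
        1 is a leaf — visit 1.
  At 18: go right to 26.
    Visit 26.
    At 26: no left child.
    At 26: go right to 35.
      35 is a leaf — visit 35.
Full pre-order sequence: 33, 39, 20, 21, 11, 18, 13, 31, 1, 26, 35.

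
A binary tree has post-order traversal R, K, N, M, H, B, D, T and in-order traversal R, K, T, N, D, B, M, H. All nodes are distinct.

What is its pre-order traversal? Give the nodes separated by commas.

The last element of post-order is the root; it splits in-order into left and right subtrees.
Root T: left subtree has 2 nodes {R, K}, right has 5 {N, D, B, M, H}.
  Root K: left subtree has 1 node {R}, right has 0 { }.
  Root D: left subtree has 1 node {N}, right has 3 {B, M, H}.
    Root B: left subtree has 0 nodes { }, right has 2 {M, H}.
      Root H: left subtree has 1 node {M}, right has 0 { }.

T, K, R, D, N, B, H, M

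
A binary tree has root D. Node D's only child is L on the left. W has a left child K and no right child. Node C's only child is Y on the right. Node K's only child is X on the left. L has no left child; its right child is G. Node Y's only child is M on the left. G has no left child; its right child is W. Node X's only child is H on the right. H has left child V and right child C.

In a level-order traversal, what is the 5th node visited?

K

Level-order visits nodes level by level from the root, left to right within each level.
Level 0: D
Level 1: L
Level 2: G
Level 3: W
Level 4: K
Level 5: X
Level 6: H
Level 7: V, C
Level 8: Y
Level 9: M
Full level-order sequence: D, L, G, W, K, X, H, V, C, Y, M.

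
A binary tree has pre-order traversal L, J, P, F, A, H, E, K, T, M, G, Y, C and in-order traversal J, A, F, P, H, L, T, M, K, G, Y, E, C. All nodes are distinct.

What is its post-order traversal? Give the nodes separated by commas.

A, F, H, P, J, M, T, Y, G, K, C, E, L

The first element of pre-order is the root; it splits in-order into left and right subtrees.
Root L: left subtree has 5 nodes {J, A, F, P, H}, right has 7 {T, M, K, G, Y, E, C}.
  Root J: left subtree has 0 nodes { }, right has 4 {A, F, P, H}.
    Root P: left subtree has 2 nodes {A, F}, right has 1 {H}.
      Root F: left subtree has 1 node {A}, right has 0 { }.
  Root E: left subtree has 5 nodes {T, M, K, G, Y}, right has 1 {C}.
    Root K: left subtree has 2 nodes {T, M}, right has 2 {G, Y}.
      Root T: left subtree has 0 nodes { }, right has 1 {M}.
      Root G: left subtree has 0 nodes { }, right has 1 {Y}.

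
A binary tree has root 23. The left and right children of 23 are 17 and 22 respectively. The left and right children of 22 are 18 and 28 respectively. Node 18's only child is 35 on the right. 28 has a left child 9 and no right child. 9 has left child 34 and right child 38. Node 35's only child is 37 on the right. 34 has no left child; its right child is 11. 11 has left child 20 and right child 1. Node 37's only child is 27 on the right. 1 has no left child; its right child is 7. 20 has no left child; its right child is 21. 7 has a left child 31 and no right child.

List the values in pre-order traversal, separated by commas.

23, 17, 22, 18, 35, 37, 27, 28, 9, 34, 11, 20, 21, 1, 7, 31, 38

Pre-order visits the node, then its left subtree, then its right subtree.
Visit 23.
At 23: go left to 17.
  17 is a leaf — visit 17.
At 23: go right to 22.
  Visit 22.
  At 22: go left to 18.
    Visit 18.
    At 18: no left child.
    At 18: go right to 35.
      Visit 35.
      At 35: no left child.
      At 35: go right to 37.
        Visit 37.
        At 37: no left child.
        At 37: go right to 27.
          27 is a leaf — visit 27.
  At 22: go right to 28.
    Visit 28.
    At 28: go left to 9.
      Visit 9.
      At 9: go left to 34.
        Visit 34.
        At 34: no left child.
        At 34: go right to 11.
          Visit 11.
          At 11: go left to 20.
            Visit 20.
            At 20: no left child.
            At 20: go right to 21.
              21 is a leaf — visit 21.
          At 11: go right to 1.
            Visit 1.
            At 1: no left child.
            At 1: go right to 7.
              Visit 7.
              At 7: go left to 31.
                31 is a leaf — visit 31.
              At 7: no right child.
      At 9: go right to 38.
        38 is a leaf — visit 38.
    At 28: no right child.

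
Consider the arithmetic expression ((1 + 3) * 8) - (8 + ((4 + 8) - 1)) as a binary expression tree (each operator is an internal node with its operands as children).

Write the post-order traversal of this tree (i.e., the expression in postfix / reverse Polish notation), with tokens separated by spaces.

1 3 + 8 * 8 4 8 + 1 - + -

Post-order on an expression tree gives postfix notation: for each operator, emit left operand, right operand, then the operator.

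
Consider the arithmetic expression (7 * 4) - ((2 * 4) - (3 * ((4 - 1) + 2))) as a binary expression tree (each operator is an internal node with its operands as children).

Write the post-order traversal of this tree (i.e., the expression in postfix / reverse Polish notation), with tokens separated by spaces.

Post-order on an expression tree gives postfix notation: for each operator, emit left operand, right operand, then the operator.

7 4 * 2 4 * 3 4 1 - 2 + * - -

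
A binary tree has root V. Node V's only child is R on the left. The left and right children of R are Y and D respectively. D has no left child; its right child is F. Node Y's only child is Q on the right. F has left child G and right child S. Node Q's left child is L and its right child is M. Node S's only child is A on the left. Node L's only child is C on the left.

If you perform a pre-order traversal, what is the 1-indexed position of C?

Pre-order visits the node, then its left subtree, then its right subtree.
Visit V.
At V: go left to R.
  Visit R.
  At R: go left to Y.
    Visit Y.
    At Y: no left child.
    At Y: go right to Q.
      Visit Q.
      At Q: go left to L.
        Visit L.
        At L: go left to C.
          C is a leaf — visit C.
        At L: no right child.
      At Q: go right to M.
        M is a leaf — visit M.
  At R: go right to D.
    Visit D.
    At D: no left child.
    At D: go right to F.
      Visit F.
      At F: go left to G.
        G is a leaf — visit G.
      At F: go right to S.
        Visit S.
        At S: go left to A.
          A is a leaf — visit A.
        At S: no right child.
At V: no right child.
Full pre-order sequence: V, R, Y, Q, L, C, M, D, F, G, S, A.

6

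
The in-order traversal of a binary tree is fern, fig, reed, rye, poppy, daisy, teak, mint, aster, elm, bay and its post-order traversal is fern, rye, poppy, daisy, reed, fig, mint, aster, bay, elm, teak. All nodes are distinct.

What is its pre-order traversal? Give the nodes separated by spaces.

teak fig fern reed daisy poppy rye elm aster mint bay

The last element of post-order is the root; it splits in-order into left and right subtrees.
Root teak: left subtree has 6 nodes {fern, fig, reed, rye, poppy, daisy}, right has 4 {mint, aster, elm, bay}.
  Root fig: left subtree has 1 node {fern}, right has 4 {reed, rye, poppy, daisy}.
    Root reed: left subtree has 0 nodes { }, right has 3 {rye, poppy, daisy}.
      Root daisy: left subtree has 2 nodes {rye, poppy}, right has 0 { }.
        Root poppy: left subtree has 1 node {rye}, right has 0 { }.
  Root elm: left subtree has 2 nodes {mint, aster}, right has 1 {bay}.
    Root aster: left subtree has 1 node {mint}, right has 0 { }.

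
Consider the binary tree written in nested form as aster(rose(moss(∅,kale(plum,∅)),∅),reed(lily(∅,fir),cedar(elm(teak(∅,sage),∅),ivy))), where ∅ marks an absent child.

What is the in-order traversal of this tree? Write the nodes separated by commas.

In-order visits the left subtree, then the node, then the right subtree.
At aster: go left to rose.
  At rose: go left to moss.
    At moss: no left child.
    Visit moss.
    At moss: go right to kale.
      At kale: go left to plum.
        plum is a leaf — visit plum.
      Visit kale.
      At kale: no right child.
  Visit rose.
  At rose: no right child.
Visit aster.
At aster: go right to reed.
  At reed: go left to lily.
    At lily: no left child.
    Visit lily.
    At lily: go right to fir.
      fir is a leaf — visit fir.
  Visit reed.
  At reed: go right to cedar.
    At cedar: go left to elm.
      At elm: go left to teak.
        At teak: no left child.
        Visit teak.
        At teak: go right to sage.
          sage is a leaf — visit sage.
      Visit elm.
      At elm: no right child.
    Visit cedar.
    At cedar: go right to ivy.
      ivy is a leaf — visit ivy.

moss, plum, kale, rose, aster, lily, fir, reed, teak, sage, elm, cedar, ivy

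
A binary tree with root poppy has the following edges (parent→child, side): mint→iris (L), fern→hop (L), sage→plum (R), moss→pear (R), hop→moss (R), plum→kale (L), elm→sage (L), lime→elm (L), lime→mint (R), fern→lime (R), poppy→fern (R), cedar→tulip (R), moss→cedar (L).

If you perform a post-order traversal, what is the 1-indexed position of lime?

Post-order visits the left subtree, then the right subtree, then the node.
At poppy: no left child.
At poppy: go right to fern.
  At fern: go left to hop.
    At hop: no left child.
    At hop: go right to moss.
      At moss: go left to cedar.
        At cedar: no left child.
        At cedar: go right to tulip.
          tulip is a leaf — visit tulip.
        Visit cedar.
      At moss: go right to pear.
        pear is a leaf — visit pear.
      Visit moss.
    Visit hop.
  At fern: go right to lime.
    At lime: go left to elm.
      At elm: go left to sage.
        At sage: no left child.
        At sage: go right to plum.
          At plum: go left to kale.
            kale is a leaf — visit kale.
          At plum: no right child.
          Visit plum.
        Visit sage.
      At elm: no right child.
      Visit elm.
    At lime: go right to mint.
      At mint: go left to iris.
        iris is a leaf — visit iris.
      At mint: no right child.
      Visit mint.
    Visit lime.
  Visit fern.
Visit poppy.
Full post-order sequence: tulip, cedar, pear, moss, hop, kale, plum, sage, elm, iris, mint, lime, fern, poppy.

12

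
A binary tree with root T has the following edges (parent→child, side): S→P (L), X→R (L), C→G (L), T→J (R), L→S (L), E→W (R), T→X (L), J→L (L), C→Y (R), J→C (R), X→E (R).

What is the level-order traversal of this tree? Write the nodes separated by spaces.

Level-order visits nodes level by level from the root, left to right within each level.
Level 0: T
Level 1: X, J
Level 2: R, E, L, C
Level 3: W, S, G, Y
Level 4: P

T X J R E L C W S G Y P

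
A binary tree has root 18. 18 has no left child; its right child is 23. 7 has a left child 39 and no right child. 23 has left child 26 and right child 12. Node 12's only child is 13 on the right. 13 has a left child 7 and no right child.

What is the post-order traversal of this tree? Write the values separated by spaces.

Post-order visits the left subtree, then the right subtree, then the node.
At 18: no left child.
At 18: go right to 23.
  At 23: go left to 26.
    26 is a leaf — visit 26.
  At 23: go right to 12.
    At 12: no left child.
    At 12: go right to 13.
      At 13: go left to 7.
        At 7: go left to 39.
          39 is a leaf — visit 39.
        At 7: no right child.
        Visit 7.
      At 13: no right child.
      Visit 13.
    Visit 12.
  Visit 23.
Visit 18.

26 39 7 13 12 23 18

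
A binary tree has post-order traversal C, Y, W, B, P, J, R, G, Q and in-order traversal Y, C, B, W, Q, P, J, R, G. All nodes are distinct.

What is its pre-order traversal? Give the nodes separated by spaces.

Q B Y C W G R J P

The last element of post-order is the root; it splits in-order into left and right subtrees.
Root Q: left subtree has 4 nodes {Y, C, B, W}, right has 4 {P, J, R, G}.
  Root B: left subtree has 2 nodes {Y, C}, right has 1 {W}.
    Root Y: left subtree has 0 nodes { }, right has 1 {C}.
  Root G: left subtree has 3 nodes {P, J, R}, right has 0 { }.
    Root R: left subtree has 2 nodes {P, J}, right has 0 { }.
      Root J: left subtree has 1 node {P}, right has 0 { }.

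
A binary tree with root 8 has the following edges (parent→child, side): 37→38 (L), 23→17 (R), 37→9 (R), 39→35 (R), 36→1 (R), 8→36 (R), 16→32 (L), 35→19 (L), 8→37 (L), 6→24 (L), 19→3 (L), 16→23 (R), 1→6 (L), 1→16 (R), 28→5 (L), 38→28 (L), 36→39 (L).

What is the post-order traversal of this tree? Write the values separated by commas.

5, 28, 38, 9, 37, 3, 19, 35, 39, 24, 6, 32, 17, 23, 16, 1, 36, 8

Post-order visits the left subtree, then the right subtree, then the node.
At 8: go left to 37.
  At 37: go left to 38.
    At 38: go left to 28.
      At 28: go left to 5.
        5 is a leaf — visit 5.
      At 28: no right child.
      Visit 28.
    At 38: no right child.
    Visit 38.
  At 37: go right to 9.
    9 is a leaf — visit 9.
  Visit 37.
At 8: go right to 36.
  At 36: go left to 39.
    At 39: no left child.
    At 39: go right to 35.
      At 35: go left to 19.
        At 19: go left to 3.
          3 is a leaf — visit 3.
        At 19: no right child.
        Visit 19.
      At 35: no right child.
      Visit 35.
    Visit 39.
  At 36: go right to 1.
    At 1: go left to 6.
      At 6: go left to 24.
        24 is a leaf — visit 24.
      At 6: no right child.
      Visit 6.
    At 1: go right to 16.
      At 16: go left to 32.
        32 is a leaf — visit 32.
      At 16: go right to 23.
        At 23: no left child.
        At 23: go right to 17.
          17 is a leaf — visit 17.
        Visit 23.
      Visit 16.
    Visit 1.
  Visit 36.
Visit 8.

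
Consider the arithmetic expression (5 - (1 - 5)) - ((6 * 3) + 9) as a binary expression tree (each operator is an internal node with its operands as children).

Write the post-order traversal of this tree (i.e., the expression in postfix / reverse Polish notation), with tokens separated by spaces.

5 1 5 - - 6 3 * 9 + -

Post-order on an expression tree gives postfix notation: for each operator, emit left operand, right operand, then the operator.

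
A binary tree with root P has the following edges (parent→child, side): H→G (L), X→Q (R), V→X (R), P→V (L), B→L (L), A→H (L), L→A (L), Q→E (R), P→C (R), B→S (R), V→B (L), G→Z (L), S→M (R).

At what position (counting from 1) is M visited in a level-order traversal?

Level-order visits nodes level by level from the root, left to right within each level.
Level 0: P
Level 1: V, C
Level 2: B, X
Level 3: L, S, Q
Level 4: A, M, E
Level 5: H
Level 6: G
Level 7: Z
Full level-order sequence: P, V, C, B, X, L, S, Q, A, M, E, H, G, Z.

10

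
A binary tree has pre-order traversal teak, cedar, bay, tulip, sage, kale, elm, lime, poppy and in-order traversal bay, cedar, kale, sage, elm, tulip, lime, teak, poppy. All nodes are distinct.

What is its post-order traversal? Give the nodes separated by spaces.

The first element of pre-order is the root; it splits in-order into left and right subtrees.
Root teak: left subtree has 7 nodes {bay, cedar, kale, sage, elm, tulip, lime}, right has 1 {poppy}.
  Root cedar: left subtree has 1 node {bay}, right has 5 {kale, sage, elm, tulip, lime}.
    Root tulip: left subtree has 3 nodes {kale, sage, elm}, right has 1 {lime}.
      Root sage: left subtree has 1 node {kale}, right has 1 {elm}.

bay kale elm sage lime tulip cedar poppy teak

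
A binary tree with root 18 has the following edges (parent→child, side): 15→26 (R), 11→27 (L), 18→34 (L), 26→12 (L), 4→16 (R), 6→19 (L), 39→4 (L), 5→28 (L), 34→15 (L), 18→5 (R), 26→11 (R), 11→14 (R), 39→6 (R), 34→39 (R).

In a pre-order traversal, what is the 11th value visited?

Pre-order visits the node, then its left subtree, then its right subtree.
Visit 18.
At 18: go left to 34.
  Visit 34.
  At 34: go left to 15.
    Visit 15.
    At 15: no left child.
    At 15: go right to 26.
      Visit 26.
      At 26: go left to 12.
        12 is a leaf — visit 12.
      At 26: go right to 11.
        Visit 11.
        At 11: go left to 27.
          27 is a leaf — visit 27.
        At 11: go right to 14.
          14 is a leaf — visit 14.
  At 34: go right to 39.
    Visit 39.
    At 39: go left to 4.
      Visit 4.
      At 4: no left child.
      At 4: go right to 16.
        16 is a leaf — visit 16.
    At 39: go right to 6.
      Visit 6.
      At 6: go left to 19.
        19 is a leaf — visit 19.
      At 6: no right child.
At 18: go right to 5.
  Visit 5.
  At 5: go left to 28.
    28 is a leaf — visit 28.
  At 5: no right child.
Full pre-order sequence: 18, 34, 15, 26, 12, 11, 27, 14, 39, 4, 16, 6, 19, 5, 28.

16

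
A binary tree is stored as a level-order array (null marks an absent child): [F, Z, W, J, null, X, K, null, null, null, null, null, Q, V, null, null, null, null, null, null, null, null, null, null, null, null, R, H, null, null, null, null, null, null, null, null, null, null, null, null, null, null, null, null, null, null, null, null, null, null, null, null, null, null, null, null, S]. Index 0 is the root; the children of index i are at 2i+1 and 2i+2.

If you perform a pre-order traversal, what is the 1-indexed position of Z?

Pre-order visits the node, then its left subtree, then its right subtree.
Visit F.
At F: go left to Z.
  Visit Z.
  At Z: go left to J.
    J is a leaf — visit J.
  At Z: no right child.
At F: go right to W.
  Visit W.
  At W: go left to X.
    Visit X.
    At X: no left child.
    At X: go right to Q.
      Visit Q.
      At Q: no left child.
      At Q: go right to R.
        R is a leaf — visit R.
  At W: go right to K.
    Visit K.
    At K: go left to V.
      Visit V.
      At V: go left to H.
        Visit H.
        At H: no left child.
        At H: go right to S.
          S is a leaf — visit S.
      At V: no right child.
    At K: no right child.
Full pre-order sequence: F, Z, J, W, X, Q, R, K, V, H, S.

2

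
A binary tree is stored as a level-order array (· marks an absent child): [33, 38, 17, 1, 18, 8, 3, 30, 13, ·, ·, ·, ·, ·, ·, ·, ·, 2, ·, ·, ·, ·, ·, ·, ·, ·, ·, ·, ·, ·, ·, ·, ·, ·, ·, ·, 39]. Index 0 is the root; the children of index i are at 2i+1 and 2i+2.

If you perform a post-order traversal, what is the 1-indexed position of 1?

5

Post-order visits the left subtree, then the right subtree, then the node.
At 33: go left to 38.
  At 38: go left to 1.
    At 1: go left to 30.
      30 is a leaf — visit 30.
    At 1: go right to 13.
      At 13: go left to 2.
        At 2: no left child.
        At 2: go right to 39.
          39 is a leaf — visit 39.
        Visit 2.
      At 13: no right child.
      Visit 13.
    Visit 1.
  At 38: go right to 18.
    18 is a leaf — visit 18.
  Visit 38.
At 33: go right to 17.
  At 17: go left to 8.
    8 is a leaf — visit 8.
  At 17: go right to 3.
    3 is a leaf — visit 3.
  Visit 17.
Visit 33.
Full post-order sequence: 30, 39, 2, 13, 1, 18, 38, 8, 3, 17, 33.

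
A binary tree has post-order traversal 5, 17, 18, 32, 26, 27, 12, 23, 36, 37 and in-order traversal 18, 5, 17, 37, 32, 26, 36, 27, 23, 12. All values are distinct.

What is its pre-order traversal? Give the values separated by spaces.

The last element of post-order is the root; it splits in-order into left and right subtrees.
Root 37: left subtree has 3 nodes {18, 5, 17}, right has 6 {32, 26, 36, 27, 23, 12}.
  Root 18: left subtree has 0 nodes { }, right has 2 {5, 17}.
    Root 17: left subtree has 1 node {5}, right has 0 { }.
  Root 36: left subtree has 2 nodes {32, 26}, right has 3 {27, 23, 12}.
    Root 26: left subtree has 1 node {32}, right has 0 { }.
    Root 23: left subtree has 1 node {27}, right has 1 {12}.

37 18 17 5 36 26 32 23 27 12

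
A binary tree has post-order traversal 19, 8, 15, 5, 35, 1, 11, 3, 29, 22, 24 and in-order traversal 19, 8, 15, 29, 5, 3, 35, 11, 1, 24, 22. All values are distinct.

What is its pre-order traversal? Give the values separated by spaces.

24 29 15 8 19 3 5 11 35 1 22

The last element of post-order is the root; it splits in-order into left and right subtrees.
Root 24: left subtree has 9 nodes {19, 8, 15, 29, 5, 3, 35, 11, 1}, right has 1 {22}.
  Root 29: left subtree has 3 nodes {19, 8, 15}, right has 5 {5, 3, 35, 11, 1}.
    Root 15: left subtree has 2 nodes {19, 8}, right has 0 { }.
      Root 8: left subtree has 1 node {19}, right has 0 { }.
    Root 3: left subtree has 1 node {5}, right has 3 {35, 11, 1}.
      Root 11: left subtree has 1 node {35}, right has 1 {1}.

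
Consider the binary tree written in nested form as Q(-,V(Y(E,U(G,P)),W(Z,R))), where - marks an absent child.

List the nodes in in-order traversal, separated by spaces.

In-order visits the left subtree, then the node, then the right subtree.
At Q: no left child.
Visit Q.
At Q: go right to V.
  At V: go left to Y.
    At Y: go left to E.
      E is a leaf — visit E.
    Visit Y.
    At Y: go right to U.
      At U: go left to G.
        G is a leaf — visit G.
      Visit U.
      At U: go right to P.
        P is a leaf — visit P.
  Visit V.
  At V: go right to W.
    At W: go left to Z.
      Z is a leaf — visit Z.
    Visit W.
    At W: go right to R.
      R is a leaf — visit R.

Q E Y G U P V Z W R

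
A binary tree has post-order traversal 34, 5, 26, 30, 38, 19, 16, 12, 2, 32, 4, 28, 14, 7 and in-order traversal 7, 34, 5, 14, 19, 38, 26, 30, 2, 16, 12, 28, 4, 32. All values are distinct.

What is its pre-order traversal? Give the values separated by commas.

7, 14, 5, 34, 28, 2, 19, 38, 30, 26, 12, 16, 4, 32

The last element of post-order is the root; it splits in-order into left and right subtrees.
Root 7: left subtree has 0 nodes { }, right has 13 {34, 5, 14, 19, 38, 26, 30, 2, 16, 12, 28, 4, 32}.
  Root 14: left subtree has 2 nodes {34, 5}, right has 10 {19, 38, 26, 30, 2, 16, 12, 28, 4, 32}.
    Root 5: left subtree has 1 node {34}, right has 0 { }.
    Root 28: left subtree has 7 nodes {19, 38, 26, 30, 2, 16, 12}, right has 2 {4, 32}.
      Root 2: left subtree has 4 nodes {19, 38, 26, 30}, right has 2 {16, 12}.
        Root 19: left subtree has 0 nodes { }, right has 3 {38, 26, 30}.
          Root 38: left subtree has 0 nodes { }, right has 2 {26, 30}.
            Root 30: left subtree has 1 node {26}, right has 0 { }.
        Root 12: left subtree has 1 node {16}, right has 0 { }.
      Root 4: left subtree has 0 nodes { }, right has 1 {32}.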